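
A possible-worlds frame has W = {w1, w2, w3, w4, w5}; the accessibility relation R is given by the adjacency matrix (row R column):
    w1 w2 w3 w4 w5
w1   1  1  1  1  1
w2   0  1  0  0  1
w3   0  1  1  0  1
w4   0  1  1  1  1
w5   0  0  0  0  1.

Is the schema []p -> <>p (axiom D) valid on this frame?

Axiom D corresponds to the accessibility relation being serial.
Serial: yes — every world has a successor (e.g. w1 R w1).

Yes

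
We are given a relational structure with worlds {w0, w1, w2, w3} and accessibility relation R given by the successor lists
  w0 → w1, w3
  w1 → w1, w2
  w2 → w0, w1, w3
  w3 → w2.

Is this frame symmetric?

Symmetric: no — w0 R w1 but not w1 R w0.

No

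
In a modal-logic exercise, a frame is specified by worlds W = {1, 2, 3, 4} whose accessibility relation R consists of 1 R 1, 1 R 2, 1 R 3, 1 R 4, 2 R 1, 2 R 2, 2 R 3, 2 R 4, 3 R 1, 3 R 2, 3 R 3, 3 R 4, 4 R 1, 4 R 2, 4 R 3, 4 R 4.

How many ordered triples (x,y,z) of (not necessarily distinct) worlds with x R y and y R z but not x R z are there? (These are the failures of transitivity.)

R is transitive; there are no such tuples.

0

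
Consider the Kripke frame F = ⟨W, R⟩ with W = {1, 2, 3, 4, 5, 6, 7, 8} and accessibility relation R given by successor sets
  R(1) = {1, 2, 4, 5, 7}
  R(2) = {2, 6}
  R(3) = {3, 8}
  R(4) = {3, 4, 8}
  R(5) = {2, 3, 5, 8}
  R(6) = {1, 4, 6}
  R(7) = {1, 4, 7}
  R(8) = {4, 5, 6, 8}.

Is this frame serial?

Serial: yes — every world has a successor (e.g. 1 R 1).

Yes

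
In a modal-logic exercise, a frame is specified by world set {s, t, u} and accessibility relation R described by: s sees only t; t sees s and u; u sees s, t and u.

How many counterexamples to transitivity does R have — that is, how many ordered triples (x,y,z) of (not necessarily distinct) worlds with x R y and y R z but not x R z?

4

Enumerating: (s,t,s), (s,t,u), (t,s,t), (t,u,t).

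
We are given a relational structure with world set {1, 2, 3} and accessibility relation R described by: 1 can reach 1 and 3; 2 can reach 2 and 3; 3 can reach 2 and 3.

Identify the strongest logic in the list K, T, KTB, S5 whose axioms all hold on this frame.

Reflexive (axiom T): yes — every world is R-related to itself.
Symmetric (axiom B): no — 1 R 3 but not 3 R 1.
Euclidean (axiom 5): no — 1 R 3 and 1 R 1, but not 3 R 1.
So F validates K, T; KTB would additionally require R to be symmetric. The strongest is T.

T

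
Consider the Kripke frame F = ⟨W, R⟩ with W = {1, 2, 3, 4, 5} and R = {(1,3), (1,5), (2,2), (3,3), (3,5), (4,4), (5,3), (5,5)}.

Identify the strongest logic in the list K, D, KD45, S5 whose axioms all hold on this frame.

Serial (axiom D): yes — every world has a successor (e.g. 1 R 3).
Euclidean (axiom 5): yes — any two successors of a common world are R-related.
Transitive (axiom 4): yes — every two-step R-path is closed by a direct edge.
Reflexive (axiom T): no — 1 is not related to itself.
So F validates K, D, KD45; S5 would additionally require R to be reflexive. The strongest is KD45.

KD45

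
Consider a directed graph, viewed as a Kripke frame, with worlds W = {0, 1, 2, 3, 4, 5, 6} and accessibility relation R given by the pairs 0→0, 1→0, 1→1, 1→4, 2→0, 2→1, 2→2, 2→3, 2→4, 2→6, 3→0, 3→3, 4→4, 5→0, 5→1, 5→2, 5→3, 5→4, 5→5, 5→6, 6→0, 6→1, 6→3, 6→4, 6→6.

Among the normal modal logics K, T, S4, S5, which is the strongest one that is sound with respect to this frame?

S4

Reflexive (axiom T): yes — every world is R-related to itself.
Transitive (axiom 4): yes — every two-step R-path is closed by a direct edge.
Euclidean (axiom 5): no — 1 R 0 and 1 R 4, but not 0 R 4.
So F validates K, T, S4; S5 would additionally require R to be Euclidean. The strongest is S4.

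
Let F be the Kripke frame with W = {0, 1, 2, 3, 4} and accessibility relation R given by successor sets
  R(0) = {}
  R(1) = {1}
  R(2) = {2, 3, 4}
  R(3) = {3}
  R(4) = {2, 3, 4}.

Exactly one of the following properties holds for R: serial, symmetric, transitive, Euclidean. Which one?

transitive

Serial: no — 0 has no R-successor.
Symmetric: no — 2 R 3 but not 3 R 2.
Transitive: yes — every two-step R-path is closed by a direct edge.
Euclidean: no — 2 R 3 and 2 R 4, but not 3 R 4.
Only transitive holds.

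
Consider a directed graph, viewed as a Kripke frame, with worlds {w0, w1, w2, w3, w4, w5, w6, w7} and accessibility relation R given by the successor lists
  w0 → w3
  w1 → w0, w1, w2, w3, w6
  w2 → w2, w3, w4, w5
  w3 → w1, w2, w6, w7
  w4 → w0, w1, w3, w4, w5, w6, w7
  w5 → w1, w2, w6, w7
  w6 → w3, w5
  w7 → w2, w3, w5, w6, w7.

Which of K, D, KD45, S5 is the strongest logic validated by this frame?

Serial (axiom D): yes — every world has a successor (e.g. w0 R w3).
Euclidean (axiom 5): no — w1 R w0 and w1 R w2, but not w0 R w2.
Transitive (axiom 4): no — w0 R w3 and w3 R w1, but not w0 R w1.
Reflexive (axiom T): no — w0 is not related to itself.
So F validates K, D; KD45 would additionally require R to be Euclidean and transitive. The strongest is D.

D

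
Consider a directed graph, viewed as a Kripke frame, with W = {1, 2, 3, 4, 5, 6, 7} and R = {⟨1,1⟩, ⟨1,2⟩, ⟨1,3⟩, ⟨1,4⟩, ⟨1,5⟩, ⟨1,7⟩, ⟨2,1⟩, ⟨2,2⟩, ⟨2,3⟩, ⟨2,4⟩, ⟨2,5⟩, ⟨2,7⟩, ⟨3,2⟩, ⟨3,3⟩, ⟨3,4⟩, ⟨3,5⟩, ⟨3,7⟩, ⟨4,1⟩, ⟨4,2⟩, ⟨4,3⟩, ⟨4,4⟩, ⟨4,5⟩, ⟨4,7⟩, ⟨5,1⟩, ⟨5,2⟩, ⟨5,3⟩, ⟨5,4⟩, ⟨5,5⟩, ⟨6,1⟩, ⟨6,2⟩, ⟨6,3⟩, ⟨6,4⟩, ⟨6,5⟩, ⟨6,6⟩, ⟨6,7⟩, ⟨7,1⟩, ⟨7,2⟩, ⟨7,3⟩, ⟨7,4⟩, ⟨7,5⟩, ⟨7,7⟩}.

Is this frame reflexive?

Yes

Reflexive: yes — every world is R-related to itself.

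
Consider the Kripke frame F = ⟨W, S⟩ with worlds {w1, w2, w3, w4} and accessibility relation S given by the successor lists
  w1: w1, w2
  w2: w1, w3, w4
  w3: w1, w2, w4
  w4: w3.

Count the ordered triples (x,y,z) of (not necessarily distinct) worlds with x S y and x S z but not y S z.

Enumerating: (w1,w2,w2), (w2,w1,w3), (w2,w1,w4), (w2,w3,w3), (w2,w4,w1), (w2,w4,w4), (w3,w1,w4), (w3,w2,w2), (w3,w4,w1), (w3,w4,w2), (w3,w4,w4), (w4,w3,w3).

12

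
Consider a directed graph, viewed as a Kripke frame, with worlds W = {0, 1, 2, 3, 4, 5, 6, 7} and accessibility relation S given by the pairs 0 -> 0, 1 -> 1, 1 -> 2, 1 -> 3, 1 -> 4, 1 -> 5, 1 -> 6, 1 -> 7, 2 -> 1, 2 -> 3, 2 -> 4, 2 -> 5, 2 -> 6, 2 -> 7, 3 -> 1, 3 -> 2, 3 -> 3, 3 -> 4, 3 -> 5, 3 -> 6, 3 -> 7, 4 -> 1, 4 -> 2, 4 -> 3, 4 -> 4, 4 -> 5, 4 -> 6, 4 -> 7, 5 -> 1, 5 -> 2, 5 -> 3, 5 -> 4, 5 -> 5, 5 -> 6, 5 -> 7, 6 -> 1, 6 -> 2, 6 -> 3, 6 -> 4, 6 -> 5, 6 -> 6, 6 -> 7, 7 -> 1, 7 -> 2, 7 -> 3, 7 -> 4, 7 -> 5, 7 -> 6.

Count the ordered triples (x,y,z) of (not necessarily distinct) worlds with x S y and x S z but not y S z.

12

Enumerating: (1,2,2), (1,7,7), (2,7,7), (3,2,2), (3,7,7), (4,2,2), (4,7,7), (5,2,2), (5,7,7), (6,2,2), (6,7,7), (7,2,2).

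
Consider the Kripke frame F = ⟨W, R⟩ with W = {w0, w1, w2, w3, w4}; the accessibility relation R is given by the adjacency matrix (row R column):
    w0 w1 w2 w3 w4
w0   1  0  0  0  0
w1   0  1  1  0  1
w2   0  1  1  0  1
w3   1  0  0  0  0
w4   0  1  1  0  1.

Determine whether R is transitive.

Transitive: yes — every two-step R-path is closed by a direct edge.

Yes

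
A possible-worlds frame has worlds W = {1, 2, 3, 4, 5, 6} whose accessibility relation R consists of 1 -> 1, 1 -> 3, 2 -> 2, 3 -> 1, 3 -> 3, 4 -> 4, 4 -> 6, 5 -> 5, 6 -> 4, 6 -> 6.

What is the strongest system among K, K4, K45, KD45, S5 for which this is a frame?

Transitive (axiom 4): yes — every two-step R-path is closed by a direct edge.
Euclidean (axiom 5): yes — any two successors of a common world are R-related.
Serial (axiom D): yes — every world has a successor (e.g. 1 R 1).
Reflexive (axiom T): yes — every world is R-related to itself.
So F validates K, K4, K45, KD45, S5. The strongest is S5.

S5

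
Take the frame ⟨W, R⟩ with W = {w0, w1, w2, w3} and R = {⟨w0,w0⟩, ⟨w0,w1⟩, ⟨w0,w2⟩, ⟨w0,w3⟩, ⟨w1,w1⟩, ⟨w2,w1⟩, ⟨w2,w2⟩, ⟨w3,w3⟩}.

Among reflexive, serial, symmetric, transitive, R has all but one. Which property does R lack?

symmetric

Reflexive: yes — every world is R-related to itself.
Serial: yes — every world has a successor (e.g. w0 R w0).
Symmetric: no — w0 R w1 but not w1 R w0.
Transitive: yes — every two-step R-path is closed by a direct edge.
Only symmetric fails.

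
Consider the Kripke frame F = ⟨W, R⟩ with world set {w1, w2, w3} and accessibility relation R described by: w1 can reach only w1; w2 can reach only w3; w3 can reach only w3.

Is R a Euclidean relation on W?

Euclidean: yes — any two successors of a common world are R-related.

Yes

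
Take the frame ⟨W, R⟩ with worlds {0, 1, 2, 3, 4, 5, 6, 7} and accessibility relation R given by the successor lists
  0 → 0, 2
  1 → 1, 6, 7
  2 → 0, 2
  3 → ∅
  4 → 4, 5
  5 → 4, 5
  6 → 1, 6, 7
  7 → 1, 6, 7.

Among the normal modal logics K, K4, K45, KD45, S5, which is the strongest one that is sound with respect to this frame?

Transitive (axiom 4): yes — every two-step R-path is closed by a direct edge.
Euclidean (axiom 5): yes — any two successors of a common world are R-related.
Serial (axiom D): no — 3 has no R-successor.
Reflexive (axiom T): no — 3 is not related to itself.
So F validates K, K4, K45; KD45 would additionally require R to be serial. The strongest is K45.

K45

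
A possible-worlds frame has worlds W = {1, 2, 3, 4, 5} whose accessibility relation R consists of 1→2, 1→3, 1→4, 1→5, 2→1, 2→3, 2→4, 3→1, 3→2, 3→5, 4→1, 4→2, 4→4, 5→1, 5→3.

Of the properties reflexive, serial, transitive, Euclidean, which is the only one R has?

Reflexive: no — 1 is not related to itself.
Serial: yes — every world has a successor (e.g. 1 R 2).
Transitive: no — 2 R 1 and 1 R 5, but not 2 R 5.
Euclidean: no — 1 R 2 and 1 R 5, but not 2 R 5.
Only serial holds.

serial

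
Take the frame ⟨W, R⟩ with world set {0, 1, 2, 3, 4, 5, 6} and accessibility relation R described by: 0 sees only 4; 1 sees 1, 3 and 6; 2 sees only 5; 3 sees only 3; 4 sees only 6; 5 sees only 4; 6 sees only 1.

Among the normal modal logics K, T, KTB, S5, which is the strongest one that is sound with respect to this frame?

Reflexive (axiom T): no — 0 is not related to itself.
Symmetric (axiom B): no — 0 R 4 but not 4 R 0.
Euclidean (axiom 5): no — 1 R 3 and 1 R 6, but not 3 R 6.
So F validates K; T would additionally require R to be reflexive. The strongest is K.

K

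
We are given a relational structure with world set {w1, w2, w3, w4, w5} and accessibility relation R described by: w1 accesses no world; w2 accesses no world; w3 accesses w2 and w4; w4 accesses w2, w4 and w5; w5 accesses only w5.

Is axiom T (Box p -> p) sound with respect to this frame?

No

By correspondence theory, T is valid on a frame iff R is reflexive.
Reflexive: no — w1 is not related to itself.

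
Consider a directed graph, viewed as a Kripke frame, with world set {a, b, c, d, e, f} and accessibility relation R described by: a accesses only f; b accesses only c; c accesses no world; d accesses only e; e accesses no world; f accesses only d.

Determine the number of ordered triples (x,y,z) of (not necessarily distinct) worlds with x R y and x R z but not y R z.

Enumerating: (a,f,f), (b,c,c), (d,e,e), (f,d,d).

4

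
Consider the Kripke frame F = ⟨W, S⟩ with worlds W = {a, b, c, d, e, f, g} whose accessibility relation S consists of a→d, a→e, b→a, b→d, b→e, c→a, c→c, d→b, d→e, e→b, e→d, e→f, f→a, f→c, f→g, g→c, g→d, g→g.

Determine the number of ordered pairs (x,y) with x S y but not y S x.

Enumerating: (a,d), (a,e), (b,a), (c,a), (e,f), (f,a), (f,c), (f,g), (g,c), (g,d).

10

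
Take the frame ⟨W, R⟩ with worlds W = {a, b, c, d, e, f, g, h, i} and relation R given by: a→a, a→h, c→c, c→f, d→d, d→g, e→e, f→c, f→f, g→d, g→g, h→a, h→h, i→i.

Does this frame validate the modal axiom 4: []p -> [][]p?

By correspondence theory, 4 is valid on a frame iff R is transitive.
Transitive: yes — every two-step R-path is closed by a direct edge.

Yes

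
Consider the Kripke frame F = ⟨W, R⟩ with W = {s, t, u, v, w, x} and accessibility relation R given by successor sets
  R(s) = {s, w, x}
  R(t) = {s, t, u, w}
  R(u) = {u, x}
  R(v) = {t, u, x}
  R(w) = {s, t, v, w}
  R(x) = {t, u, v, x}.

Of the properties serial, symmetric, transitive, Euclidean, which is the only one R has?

Serial: yes — every world has a successor (e.g. s R s).
Symmetric: no — s R x but not x R s.
Transitive: no — s R w and w R t, but not s R t.
Euclidean: no — s R w and s R x, but not w R x.
Only serial holds.

serial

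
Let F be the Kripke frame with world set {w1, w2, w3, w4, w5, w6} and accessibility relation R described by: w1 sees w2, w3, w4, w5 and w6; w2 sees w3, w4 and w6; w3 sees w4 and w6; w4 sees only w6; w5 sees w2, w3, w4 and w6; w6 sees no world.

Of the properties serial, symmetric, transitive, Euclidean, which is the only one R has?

transitive

Serial: no — w6 has no R-successor.
Symmetric: no — w1 R w2 but not w2 R w1.
Transitive: yes — every two-step R-path is closed by a direct edge.
Euclidean: no — w1 R w2 and w1 R w5, but not w2 R w5.
Only transitive holds.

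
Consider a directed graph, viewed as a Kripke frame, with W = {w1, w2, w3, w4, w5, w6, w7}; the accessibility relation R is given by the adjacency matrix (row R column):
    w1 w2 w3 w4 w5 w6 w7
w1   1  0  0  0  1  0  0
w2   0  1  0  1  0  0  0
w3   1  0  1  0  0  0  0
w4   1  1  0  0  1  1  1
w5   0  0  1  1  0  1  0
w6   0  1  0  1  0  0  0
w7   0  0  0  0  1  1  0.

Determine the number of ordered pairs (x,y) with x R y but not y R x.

Enumerating: (w1,w5), (w3,w1), (w4,w1), (w4,w7), (w5,w3), (w5,w6), (w6,w2), (w7,w5), (w7,w6).

9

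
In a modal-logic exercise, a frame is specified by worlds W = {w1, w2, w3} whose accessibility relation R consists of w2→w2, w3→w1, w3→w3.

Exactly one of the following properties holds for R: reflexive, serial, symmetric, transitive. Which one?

transitive

Reflexive: no — w1 is not related to itself.
Serial: no — w1 has no R-successor.
Symmetric: no — w3 R w1 but not w1 R w3.
Transitive: yes — every two-step R-path is closed by a direct edge.
Only transitive holds.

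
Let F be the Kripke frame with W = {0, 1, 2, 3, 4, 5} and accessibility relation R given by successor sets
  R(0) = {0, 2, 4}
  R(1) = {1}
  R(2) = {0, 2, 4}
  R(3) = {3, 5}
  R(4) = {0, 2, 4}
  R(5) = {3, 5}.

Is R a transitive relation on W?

Yes

Transitive: yes — every two-step R-path is closed by a direct edge.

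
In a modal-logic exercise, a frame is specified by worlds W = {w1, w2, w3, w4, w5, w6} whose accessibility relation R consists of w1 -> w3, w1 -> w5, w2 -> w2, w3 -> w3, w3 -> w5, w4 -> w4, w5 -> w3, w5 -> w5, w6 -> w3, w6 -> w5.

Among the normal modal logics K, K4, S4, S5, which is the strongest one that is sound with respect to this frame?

K4

Transitive (axiom 4): yes — every two-step R-path is closed by a direct edge.
Reflexive (axiom T): no — w1 is not related to itself.
Euclidean (axiom 5): yes — any two successors of a common world are R-related.
So F validates K, K4; S4 would additionally require R to be reflexive. The strongest is K4.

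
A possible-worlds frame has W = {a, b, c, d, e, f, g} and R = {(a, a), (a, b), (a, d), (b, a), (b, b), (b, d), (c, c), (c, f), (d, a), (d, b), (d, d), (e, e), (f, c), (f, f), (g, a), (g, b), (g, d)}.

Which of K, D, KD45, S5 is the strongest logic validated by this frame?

KD45

Serial (axiom D): yes — every world has a successor (e.g. a R a).
Euclidean (axiom 5): yes — any two successors of a common world are R-related.
Transitive (axiom 4): yes — every two-step R-path is closed by a direct edge.
Reflexive (axiom T): no — g is not related to itself.
So F validates K, D, KD45; S5 would additionally require R to be reflexive. The strongest is KD45.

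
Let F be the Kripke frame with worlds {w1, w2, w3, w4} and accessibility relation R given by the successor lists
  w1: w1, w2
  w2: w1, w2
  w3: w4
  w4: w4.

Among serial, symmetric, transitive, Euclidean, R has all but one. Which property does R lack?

Serial: yes — every world has a successor (e.g. w1 R w1).
Symmetric: no — w3 R w4 but not w4 R w3.
Transitive: yes — every two-step R-path is closed by a direct edge.
Euclidean: yes — any two successors of a common world are R-related.
Only symmetric fails.

symmetric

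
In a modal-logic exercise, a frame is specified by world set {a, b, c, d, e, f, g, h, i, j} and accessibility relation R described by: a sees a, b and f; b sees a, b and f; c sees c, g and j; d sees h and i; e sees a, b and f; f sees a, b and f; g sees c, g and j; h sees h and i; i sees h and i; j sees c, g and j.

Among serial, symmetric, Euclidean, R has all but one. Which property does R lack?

Serial: yes — every world has a successor (e.g. a R a).
Symmetric: no — d R h but not h R d.
Euclidean: yes — any two successors of a common world are R-related.
Only symmetric fails.

symmetric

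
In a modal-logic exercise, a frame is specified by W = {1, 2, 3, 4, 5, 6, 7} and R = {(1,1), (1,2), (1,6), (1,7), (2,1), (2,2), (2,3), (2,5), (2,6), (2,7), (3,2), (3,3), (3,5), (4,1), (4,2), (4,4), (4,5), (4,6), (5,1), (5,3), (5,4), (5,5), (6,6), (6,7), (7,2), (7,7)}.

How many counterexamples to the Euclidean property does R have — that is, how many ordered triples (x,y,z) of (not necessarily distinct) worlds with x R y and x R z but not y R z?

37

Enumerating: (1,6,1), (1,6,2), (1,7,1), (1,7,6), (2,1,3), (2,1,5), (2,3,1), (2,3,6), (2,3,7), (2,5,2), (2,5,6), (2,5,7), … and 25 more.
Total: 37.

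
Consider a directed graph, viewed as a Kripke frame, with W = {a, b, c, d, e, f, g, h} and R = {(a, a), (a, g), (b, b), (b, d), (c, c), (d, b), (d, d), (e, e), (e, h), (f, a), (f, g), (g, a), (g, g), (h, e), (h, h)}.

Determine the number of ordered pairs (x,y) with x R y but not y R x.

Enumerating: (f,a), (f,g).

2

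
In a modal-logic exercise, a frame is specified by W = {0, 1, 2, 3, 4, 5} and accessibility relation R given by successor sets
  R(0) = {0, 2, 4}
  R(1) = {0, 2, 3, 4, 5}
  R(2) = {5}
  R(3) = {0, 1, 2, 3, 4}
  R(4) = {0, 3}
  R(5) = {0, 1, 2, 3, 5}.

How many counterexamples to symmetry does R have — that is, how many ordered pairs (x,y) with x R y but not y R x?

8

Enumerating: (0,2), (1,0), (1,2), (1,4), (3,0), (3,2), (5,0), (5,3).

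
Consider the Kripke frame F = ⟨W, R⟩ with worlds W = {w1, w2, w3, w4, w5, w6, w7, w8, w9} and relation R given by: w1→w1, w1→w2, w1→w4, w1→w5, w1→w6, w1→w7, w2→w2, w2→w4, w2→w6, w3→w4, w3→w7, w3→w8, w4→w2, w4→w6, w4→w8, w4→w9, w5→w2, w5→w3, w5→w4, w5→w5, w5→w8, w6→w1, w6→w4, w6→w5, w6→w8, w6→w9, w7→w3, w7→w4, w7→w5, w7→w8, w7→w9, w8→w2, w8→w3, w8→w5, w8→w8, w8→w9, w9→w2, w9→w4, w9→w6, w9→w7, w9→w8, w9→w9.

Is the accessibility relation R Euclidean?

Euclidean: no — w1 R w2 and w1 R w5, but not w2 R w5.

No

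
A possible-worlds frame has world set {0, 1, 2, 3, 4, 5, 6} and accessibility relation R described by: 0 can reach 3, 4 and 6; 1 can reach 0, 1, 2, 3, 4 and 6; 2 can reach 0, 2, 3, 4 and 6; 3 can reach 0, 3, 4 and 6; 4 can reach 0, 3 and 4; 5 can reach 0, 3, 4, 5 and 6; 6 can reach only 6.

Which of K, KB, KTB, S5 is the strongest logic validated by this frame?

K

Symmetric (axiom B): no — 0 R 6 but not 6 R 0.
Reflexive (axiom T): no — 0 is not related to itself.
Euclidean (axiom 5): no — 0 R 4 and 0 R 6, but not 4 R 6.
So F validates K; KB would additionally require R to be symmetric. The strongest is K.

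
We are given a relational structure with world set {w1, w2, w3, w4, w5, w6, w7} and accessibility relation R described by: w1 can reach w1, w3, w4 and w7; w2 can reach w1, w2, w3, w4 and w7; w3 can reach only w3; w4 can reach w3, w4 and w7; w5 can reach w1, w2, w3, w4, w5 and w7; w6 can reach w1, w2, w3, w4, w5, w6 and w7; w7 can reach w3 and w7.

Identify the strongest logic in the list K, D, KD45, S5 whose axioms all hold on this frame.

Serial (axiom D): yes — every world has a successor (e.g. w1 R w1).
Euclidean (axiom 5): no — w1 R w3 and w1 R w4, but not w3 R w4.
Transitive (axiom 4): yes — every two-step R-path is closed by a direct edge.
Reflexive (axiom T): yes — every world is R-related to itself.
So F validates K, D; KD45 would additionally require R to be Euclidean. The strongest is D.

D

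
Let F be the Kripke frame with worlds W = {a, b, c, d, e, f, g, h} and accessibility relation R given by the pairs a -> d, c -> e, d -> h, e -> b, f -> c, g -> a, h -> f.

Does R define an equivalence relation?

Reflexive: no — a is not related to itself.
Symmetric: no — a R d but not d R a.
Transitive: no — a R d and d R h, but not a R h.
So R is not an equivalence relation.

No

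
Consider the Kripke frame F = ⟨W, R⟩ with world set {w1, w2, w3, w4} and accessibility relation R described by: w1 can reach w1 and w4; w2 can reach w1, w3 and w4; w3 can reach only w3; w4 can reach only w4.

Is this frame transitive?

Yes

Transitive: yes — every two-step R-path is closed by a direct edge.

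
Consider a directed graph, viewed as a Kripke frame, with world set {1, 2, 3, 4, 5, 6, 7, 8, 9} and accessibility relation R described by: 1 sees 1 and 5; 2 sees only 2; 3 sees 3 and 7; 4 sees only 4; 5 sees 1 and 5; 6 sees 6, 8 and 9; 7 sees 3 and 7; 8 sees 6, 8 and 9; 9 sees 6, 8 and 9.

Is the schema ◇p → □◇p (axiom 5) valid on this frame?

Yes

The schema 5 characterises exactly the Euclidean frames.
Euclidean: yes — any two successors of a common world are R-related.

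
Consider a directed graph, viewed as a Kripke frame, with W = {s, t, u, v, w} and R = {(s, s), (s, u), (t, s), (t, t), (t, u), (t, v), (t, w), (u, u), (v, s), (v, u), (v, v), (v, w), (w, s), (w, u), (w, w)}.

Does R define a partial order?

Reflexive: yes — every world is R-related to itself.
Transitive: yes — every two-step R-path is closed by a direct edge.
Antisymmetric: yes — no distinct pair is related both ways.
So R is a partial order.

Yes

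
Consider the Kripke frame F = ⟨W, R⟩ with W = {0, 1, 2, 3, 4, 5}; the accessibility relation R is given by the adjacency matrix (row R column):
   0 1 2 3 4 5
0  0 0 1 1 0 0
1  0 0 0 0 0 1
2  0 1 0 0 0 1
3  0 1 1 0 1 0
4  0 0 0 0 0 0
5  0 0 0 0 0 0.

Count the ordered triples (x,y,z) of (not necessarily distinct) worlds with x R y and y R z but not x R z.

Enumerating: (0,2,1), (0,2,5), (0,3,1), (0,3,4), (3,1,5), (3,2,5).

6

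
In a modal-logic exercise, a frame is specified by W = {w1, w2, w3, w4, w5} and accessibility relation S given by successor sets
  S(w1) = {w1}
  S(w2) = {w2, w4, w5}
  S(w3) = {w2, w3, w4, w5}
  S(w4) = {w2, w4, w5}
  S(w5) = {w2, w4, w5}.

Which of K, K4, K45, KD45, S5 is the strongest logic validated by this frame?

K4

Transitive (axiom 4): yes — every two-step S-path is closed by a direct edge.
Euclidean (axiom 5): no — w3 S w2 and w3 S w3, but not w2 S w3.
Serial (axiom D): yes — every world has a successor (e.g. w1 S w1).
Reflexive (axiom T): yes — every world is S-related to itself.
So F validates K, K4; K45 would additionally require S to be Euclidean. The strongest is K4.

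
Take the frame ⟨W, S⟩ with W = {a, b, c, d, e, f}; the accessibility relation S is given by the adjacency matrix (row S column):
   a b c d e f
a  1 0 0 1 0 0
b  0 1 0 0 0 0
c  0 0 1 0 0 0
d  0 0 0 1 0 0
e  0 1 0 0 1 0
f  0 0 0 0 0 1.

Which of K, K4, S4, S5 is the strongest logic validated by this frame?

Transitive (axiom 4): yes — every two-step S-path is closed by a direct edge.
Reflexive (axiom T): yes — every world is S-related to itself.
Euclidean (axiom 5): no — a S d and a S a, but not d S a.
So F validates K, K4, S4; S5 would additionally require S to be Euclidean. The strongest is S4.

S4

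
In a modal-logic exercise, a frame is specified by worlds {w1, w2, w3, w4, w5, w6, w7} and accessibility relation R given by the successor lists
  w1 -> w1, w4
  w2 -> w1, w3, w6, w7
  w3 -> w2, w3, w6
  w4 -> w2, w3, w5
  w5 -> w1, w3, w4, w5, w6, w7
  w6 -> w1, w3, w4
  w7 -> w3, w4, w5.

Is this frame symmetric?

No

Symmetric: no — w1 R w4 but not w4 R w1.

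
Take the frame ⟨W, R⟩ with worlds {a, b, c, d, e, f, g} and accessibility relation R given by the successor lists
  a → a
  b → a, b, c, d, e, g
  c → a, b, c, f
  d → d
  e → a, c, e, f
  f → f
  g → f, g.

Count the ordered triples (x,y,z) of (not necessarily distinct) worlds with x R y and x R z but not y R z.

36

Enumerating: (b,a,b), (b,a,c), (b,a,d), (b,a,e), (b,a,g), (b,c,d), (b,c,e), (b,c,g), (b,d,a), (b,d,b), (b,d,c), (b,d,e), … and 24 more.
Total: 36.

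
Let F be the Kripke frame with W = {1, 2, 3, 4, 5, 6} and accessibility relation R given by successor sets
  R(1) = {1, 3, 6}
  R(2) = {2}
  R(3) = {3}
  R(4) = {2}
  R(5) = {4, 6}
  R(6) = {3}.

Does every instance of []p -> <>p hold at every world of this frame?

Axiom D corresponds to the accessibility relation being serial.
Serial: yes — every world has a successor (e.g. 1 R 1).

Yes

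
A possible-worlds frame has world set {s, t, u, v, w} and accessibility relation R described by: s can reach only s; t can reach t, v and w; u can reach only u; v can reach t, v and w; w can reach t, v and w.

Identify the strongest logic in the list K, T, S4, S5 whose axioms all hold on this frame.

S5

Reflexive (axiom T): yes — every world is R-related to itself.
Transitive (axiom 4): yes — every two-step R-path is closed by a direct edge.
Euclidean (axiom 5): yes — any two successors of a common world are R-related.
So F validates K, T, S4, S5. The strongest is S5.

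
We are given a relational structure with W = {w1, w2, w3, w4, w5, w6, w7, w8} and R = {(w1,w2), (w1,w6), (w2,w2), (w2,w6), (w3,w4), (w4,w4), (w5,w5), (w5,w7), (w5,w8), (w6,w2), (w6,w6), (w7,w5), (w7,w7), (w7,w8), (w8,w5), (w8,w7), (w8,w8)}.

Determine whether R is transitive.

Yes

Transitive: yes — every two-step R-path is closed by a direct edge.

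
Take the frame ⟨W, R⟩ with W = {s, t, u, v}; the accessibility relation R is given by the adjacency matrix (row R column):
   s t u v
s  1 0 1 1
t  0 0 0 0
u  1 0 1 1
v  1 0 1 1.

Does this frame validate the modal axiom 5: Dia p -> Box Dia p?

The schema 5 characterises exactly the Euclidean frames.
Euclidean: yes — any two successors of a common world are R-related.

Yes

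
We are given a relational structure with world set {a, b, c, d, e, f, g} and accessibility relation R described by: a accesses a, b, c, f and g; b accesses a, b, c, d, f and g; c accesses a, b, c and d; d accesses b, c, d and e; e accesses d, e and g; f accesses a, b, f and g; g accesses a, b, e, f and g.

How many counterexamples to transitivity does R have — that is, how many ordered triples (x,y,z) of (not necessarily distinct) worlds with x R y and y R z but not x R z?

Enumerating: (a,b,d), (a,c,d), (a,g,e), (b,d,e), (b,g,e), (c,a,f), (c,a,g), (c,b,f), (c,b,g), (c,d,e), (d,b,a), (d,b,f), … and 16 more.
Total: 28.

28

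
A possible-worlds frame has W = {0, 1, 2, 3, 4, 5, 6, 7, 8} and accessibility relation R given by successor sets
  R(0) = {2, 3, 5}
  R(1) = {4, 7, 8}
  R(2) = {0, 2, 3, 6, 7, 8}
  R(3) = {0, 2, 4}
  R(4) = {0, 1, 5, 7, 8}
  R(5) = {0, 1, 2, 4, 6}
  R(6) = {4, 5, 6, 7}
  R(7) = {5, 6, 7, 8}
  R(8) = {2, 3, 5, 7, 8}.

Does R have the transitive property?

Transitive: no — 0 R 2 and 2 R 6, but not 0 R 6.

No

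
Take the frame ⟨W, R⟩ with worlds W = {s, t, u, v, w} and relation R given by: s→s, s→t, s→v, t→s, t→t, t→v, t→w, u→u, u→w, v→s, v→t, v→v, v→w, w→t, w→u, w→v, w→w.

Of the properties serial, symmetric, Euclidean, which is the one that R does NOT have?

Euclidean

Serial: yes — every world has a successor (e.g. s R s).
Symmetric: yes — every pair in R has its reverse in R.
Euclidean: no — t R s and t R w, but not s R w.
Only Euclidean fails.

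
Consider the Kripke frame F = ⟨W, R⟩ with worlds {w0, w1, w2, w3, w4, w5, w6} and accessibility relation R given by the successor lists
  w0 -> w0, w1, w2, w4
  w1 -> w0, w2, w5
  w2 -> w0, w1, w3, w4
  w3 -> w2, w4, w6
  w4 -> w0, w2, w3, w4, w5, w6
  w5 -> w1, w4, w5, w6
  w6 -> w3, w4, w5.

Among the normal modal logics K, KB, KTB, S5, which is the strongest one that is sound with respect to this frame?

Symmetric (axiom B): yes — every pair in R has its reverse in R.
Reflexive (axiom T): no — w1 is not related to itself.
Euclidean (axiom 5): no — w0 R w1 and w0 R w4, but not w1 R w4.
So F validates K, KB; KTB would additionally require R to be reflexive. The strongest is KB.

KB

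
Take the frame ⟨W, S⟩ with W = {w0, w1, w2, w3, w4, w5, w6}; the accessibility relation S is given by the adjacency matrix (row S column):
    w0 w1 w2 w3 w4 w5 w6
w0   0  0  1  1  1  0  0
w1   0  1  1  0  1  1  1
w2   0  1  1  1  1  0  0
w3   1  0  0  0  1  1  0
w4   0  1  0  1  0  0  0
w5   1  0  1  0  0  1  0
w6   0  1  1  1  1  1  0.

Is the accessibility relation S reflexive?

No

Reflexive: no — w0 is not related to itself.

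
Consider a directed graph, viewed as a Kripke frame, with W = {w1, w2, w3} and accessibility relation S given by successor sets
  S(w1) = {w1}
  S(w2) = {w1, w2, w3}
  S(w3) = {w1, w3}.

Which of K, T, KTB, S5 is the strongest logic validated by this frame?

Reflexive (axiom T): yes — every world is S-related to itself.
Symmetric (axiom B): no — w2 S w1 but not w1 S w2.
Euclidean (axiom 5): no — w2 S w1 and w2 S w3, but not w1 S w3.
So F validates K, T; KTB would additionally require S to be symmetric. The strongest is T.

T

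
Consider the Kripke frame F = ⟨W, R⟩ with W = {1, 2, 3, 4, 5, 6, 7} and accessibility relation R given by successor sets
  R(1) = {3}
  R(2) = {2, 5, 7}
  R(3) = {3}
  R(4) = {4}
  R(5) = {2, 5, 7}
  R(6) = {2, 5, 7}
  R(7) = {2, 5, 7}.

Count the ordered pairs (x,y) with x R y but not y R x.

4

Enumerating: (1,3), (6,2), (6,5), (6,7).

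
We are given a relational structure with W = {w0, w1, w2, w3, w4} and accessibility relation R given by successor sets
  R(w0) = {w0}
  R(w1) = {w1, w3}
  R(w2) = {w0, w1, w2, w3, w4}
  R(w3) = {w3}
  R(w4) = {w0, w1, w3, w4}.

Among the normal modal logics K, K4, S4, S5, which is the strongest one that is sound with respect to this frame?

Transitive (axiom 4): yes — every two-step R-path is closed by a direct edge.
Reflexive (axiom T): yes — every world is R-related to itself.
Euclidean (axiom 5): no — w2 R w0 and w2 R w1, but not w0 R w1.
So F validates K, K4, S4; S5 would additionally require R to be Euclidean. The strongest is S4.

S4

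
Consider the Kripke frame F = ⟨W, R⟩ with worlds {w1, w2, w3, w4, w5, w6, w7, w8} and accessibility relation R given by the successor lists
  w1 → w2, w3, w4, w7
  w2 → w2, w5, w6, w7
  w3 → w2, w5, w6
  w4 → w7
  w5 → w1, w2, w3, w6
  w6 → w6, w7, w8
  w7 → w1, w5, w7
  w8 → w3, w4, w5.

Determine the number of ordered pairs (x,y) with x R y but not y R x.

16

Enumerating: (w1,w2), (w1,w3), (w1,w4), (w2,w6), (w2,w7), (w3,w2), (w3,w6), (w4,w7), (w5,w1), (w5,w6), (w6,w7), (w6,w8), (w7,w5), (w8,w3), (w8,w4), (w8,w5).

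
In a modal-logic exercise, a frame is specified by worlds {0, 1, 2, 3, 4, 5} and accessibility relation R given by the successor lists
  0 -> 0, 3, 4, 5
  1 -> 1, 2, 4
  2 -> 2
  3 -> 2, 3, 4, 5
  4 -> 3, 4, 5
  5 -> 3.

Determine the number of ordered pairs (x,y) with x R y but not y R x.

7

Enumerating: (0,3), (0,4), (0,5), (1,2), (1,4), (3,2), (4,5).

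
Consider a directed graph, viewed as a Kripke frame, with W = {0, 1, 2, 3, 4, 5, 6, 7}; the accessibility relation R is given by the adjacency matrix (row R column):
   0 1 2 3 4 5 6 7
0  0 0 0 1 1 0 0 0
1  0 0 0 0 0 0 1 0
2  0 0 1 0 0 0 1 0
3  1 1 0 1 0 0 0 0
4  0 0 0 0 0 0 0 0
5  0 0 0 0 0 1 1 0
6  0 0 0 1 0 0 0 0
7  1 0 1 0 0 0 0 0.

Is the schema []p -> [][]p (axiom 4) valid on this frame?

No

The schema 4 characterises exactly the transitive frames.
Transitive: no — 0 R 3 and 3 R 1, but not 0 R 1.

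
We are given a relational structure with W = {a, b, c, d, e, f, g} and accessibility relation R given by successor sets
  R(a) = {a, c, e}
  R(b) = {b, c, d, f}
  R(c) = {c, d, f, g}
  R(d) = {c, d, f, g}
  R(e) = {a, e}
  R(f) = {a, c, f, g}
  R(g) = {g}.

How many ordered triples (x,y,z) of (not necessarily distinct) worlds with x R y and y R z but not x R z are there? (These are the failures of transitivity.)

Enumerating: (a,c,d), (a,c,f), (a,c,g), (b,c,g), (b,d,g), (b,f,a), (b,f,g), (c,f,a), (d,f,a), (e,a,c), (f,a,e), (f,c,d).

12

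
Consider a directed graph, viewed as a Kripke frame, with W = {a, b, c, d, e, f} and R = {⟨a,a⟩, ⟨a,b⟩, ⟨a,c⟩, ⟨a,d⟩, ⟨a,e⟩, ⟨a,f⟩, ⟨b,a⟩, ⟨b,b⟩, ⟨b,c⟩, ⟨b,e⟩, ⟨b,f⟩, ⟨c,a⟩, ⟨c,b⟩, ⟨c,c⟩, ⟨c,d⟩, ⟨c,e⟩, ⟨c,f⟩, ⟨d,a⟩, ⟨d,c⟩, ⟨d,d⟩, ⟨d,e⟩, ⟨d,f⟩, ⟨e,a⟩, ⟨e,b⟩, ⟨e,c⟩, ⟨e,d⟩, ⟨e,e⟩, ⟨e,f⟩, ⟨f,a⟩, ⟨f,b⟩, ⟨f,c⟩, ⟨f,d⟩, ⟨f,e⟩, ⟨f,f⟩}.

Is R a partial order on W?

Reflexive: yes — every world is R-related to itself.
Transitive: no — b R a and a R d, but not b R d.
Antisymmetric: no — a R b and b R a with a ≠ b.
So R is not a partial order.

No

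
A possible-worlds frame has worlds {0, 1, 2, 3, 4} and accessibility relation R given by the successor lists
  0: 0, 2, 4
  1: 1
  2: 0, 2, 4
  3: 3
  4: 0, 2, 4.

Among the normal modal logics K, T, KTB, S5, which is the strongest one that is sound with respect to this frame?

Reflexive (axiom T): yes — every world is R-related to itself.
Symmetric (axiom B): yes — every pair in R has its reverse in R.
Euclidean (axiom 5): yes — any two successors of a common world are R-related.
So F validates K, T, KTB, S5. The strongest is S5.

S5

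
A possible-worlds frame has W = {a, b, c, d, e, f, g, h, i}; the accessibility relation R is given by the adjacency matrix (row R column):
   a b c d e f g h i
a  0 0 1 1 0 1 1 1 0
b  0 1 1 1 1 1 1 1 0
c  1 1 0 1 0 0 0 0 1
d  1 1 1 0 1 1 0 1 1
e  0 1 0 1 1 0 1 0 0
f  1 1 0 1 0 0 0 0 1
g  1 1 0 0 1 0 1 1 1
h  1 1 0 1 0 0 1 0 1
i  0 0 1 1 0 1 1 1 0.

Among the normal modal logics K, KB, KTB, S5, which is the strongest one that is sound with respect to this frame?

KB

Symmetric (axiom B): yes — every pair in R has its reverse in R.
Reflexive (axiom T): no — a is not related to itself.
Euclidean (axiom 5): no — a R c and a R f, but not c R f.
So F validates K, KB; KTB would additionally require R to be reflexive. The strongest is KB.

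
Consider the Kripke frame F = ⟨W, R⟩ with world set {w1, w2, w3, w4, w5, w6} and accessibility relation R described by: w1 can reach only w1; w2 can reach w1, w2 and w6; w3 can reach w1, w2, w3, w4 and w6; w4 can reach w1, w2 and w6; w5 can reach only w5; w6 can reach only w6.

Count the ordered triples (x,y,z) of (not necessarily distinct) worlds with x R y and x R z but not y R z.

Enumerating: (w2,w1,w2), (w2,w1,w6), (w2,w6,w1), (w2,w6,w2), (w3,w1,w2), (w3,w1,w3), (w3,w1,w4), (w3,w1,w6), (w3,w2,w3), (w3,w2,w4), (w3,w4,w3), (w3,w4,w4), … and 8 more.
Total: 20.

20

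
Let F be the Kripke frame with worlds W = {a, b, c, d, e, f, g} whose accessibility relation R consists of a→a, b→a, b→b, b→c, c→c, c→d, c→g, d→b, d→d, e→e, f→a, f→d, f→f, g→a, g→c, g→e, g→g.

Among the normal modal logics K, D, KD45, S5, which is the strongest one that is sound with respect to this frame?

D

Serial (axiom D): yes — every world has a successor (e.g. a R a).
Euclidean (axiom 5): no — b R a and b R c, but not a R c.
Transitive (axiom 4): no — b R c and c R d, but not b R d.
Reflexive (axiom T): yes — every world is R-related to itself.
So F validates K, D; KD45 would additionally require R to be Euclidean and transitive. The strongest is D.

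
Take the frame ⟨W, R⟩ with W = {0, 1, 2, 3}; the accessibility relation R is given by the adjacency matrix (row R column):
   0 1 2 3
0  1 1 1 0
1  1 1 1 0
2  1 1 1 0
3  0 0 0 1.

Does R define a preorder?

Yes

Reflexive: yes — every world is R-related to itself.
Transitive: yes — every two-step R-path is closed by a direct edge.
So R is a preorder.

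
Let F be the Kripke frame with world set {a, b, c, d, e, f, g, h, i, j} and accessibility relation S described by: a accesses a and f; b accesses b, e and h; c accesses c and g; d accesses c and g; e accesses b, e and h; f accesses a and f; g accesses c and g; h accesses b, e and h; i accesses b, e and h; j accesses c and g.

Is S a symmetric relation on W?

No

Symmetric: no — d S c but not c S d.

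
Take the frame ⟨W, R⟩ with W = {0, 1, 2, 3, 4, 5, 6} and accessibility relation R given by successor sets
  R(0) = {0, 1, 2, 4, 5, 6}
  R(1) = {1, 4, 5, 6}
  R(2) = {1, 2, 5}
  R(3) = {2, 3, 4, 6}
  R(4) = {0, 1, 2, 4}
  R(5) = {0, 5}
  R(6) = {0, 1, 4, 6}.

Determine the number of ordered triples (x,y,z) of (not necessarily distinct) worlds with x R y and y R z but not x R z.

26

Enumerating: (1,4,0), (1,4,2), (1,5,0), (1,6,0), (2,1,4), (2,1,6), (2,5,0), (3,2,1), (3,2,5), (3,4,0), (3,4,1), (3,6,0), … and 14 more.
Total: 26.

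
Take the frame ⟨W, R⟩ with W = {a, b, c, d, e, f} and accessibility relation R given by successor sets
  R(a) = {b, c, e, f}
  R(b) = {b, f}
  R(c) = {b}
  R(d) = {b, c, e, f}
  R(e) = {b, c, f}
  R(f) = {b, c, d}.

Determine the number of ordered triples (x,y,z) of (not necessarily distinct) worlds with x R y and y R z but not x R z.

Enumerating: (a,f,d), (b,f,c), (b,f,d), (c,b,f), (d,f,d), (e,f,d), (f,b,f), (f,d,e), (f,d,f).

9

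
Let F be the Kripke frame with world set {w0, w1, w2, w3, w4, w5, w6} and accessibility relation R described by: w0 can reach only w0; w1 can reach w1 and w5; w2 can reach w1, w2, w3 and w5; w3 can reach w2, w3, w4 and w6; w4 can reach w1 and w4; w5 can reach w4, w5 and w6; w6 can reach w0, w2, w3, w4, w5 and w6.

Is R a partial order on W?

Reflexive: yes — every world is R-related to itself.
Transitive: no — w1 R w5 and w5 R w4, but not w1 R w4.
Antisymmetric: no — w2 R w3 and w3 R w2 with w2 ≠ w3.
So R is not a partial order.

No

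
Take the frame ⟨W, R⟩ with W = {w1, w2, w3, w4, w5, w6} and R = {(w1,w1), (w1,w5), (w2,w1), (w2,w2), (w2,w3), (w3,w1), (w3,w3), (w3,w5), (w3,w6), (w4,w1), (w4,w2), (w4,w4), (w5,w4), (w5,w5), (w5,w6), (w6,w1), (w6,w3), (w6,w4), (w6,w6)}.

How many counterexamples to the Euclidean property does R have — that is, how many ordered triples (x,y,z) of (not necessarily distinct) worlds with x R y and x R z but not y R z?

Enumerating: (w1,w5,w1), (w2,w1,w2), (w2,w1,w3), (w2,w3,w2), (w3,w1,w3), (w3,w1,w6), (w3,w5,w1), (w3,w5,w3), (w3,w6,w5), (w4,w1,w2), (w4,w1,w4), (w4,w2,w4), … and 9 more.
Total: 21.

21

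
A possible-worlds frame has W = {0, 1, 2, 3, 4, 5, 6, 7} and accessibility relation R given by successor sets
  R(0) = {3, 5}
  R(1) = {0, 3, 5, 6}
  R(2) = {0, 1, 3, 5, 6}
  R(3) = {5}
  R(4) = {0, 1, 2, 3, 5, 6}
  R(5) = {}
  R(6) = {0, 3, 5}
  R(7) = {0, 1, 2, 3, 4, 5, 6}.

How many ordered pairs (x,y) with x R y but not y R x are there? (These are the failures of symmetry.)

Enumerating: (0,3), (0,5), (1,0), (1,3), (1,5), (1,6), (2,0), (2,1), (2,3), (2,5), (2,6), (3,5), … and 16 more.
Total: 28.

28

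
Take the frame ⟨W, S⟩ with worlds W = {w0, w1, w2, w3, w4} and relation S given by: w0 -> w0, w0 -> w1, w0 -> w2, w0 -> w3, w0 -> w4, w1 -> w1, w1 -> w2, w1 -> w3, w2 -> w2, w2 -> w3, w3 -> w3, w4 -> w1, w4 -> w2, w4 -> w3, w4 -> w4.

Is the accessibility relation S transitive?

Transitive: yes — every two-step S-path is closed by a direct edge.

Yes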